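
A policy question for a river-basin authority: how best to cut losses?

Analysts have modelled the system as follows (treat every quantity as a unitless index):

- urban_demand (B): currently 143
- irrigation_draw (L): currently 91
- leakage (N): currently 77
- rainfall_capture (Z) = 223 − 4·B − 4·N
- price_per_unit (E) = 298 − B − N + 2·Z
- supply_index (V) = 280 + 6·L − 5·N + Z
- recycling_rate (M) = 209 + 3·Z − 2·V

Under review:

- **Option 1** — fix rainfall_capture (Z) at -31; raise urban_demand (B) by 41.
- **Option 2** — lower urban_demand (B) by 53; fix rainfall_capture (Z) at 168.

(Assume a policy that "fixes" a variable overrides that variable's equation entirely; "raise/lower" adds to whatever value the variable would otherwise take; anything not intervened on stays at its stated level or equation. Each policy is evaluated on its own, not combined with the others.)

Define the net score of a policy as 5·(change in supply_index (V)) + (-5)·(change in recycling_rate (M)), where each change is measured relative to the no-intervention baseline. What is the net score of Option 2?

0

Baseline:
  B = 143
  L = 91
  N = 77
  Z = 223 − 4·143 − 4·77 = -657
  V = 280 + 6·91 − 5·77 + (-657) = -216
  M = 209 + 3·(-657) − 2·(-216) = -1330
Option 2 (B − 53, Z := 168):
  B = 143 − 53 = 90
  L = 91
  N = 77
  Z = 168
  V = 280 + 6·91 − 5·77 + 168 = 609
  M = 209 + 3·168 − 2·609 = -505
ΔV = 609 − (-216) = 825; ΔM = -505 − (-1330) = 825
Score = 5·825 + (-5)·825 = 0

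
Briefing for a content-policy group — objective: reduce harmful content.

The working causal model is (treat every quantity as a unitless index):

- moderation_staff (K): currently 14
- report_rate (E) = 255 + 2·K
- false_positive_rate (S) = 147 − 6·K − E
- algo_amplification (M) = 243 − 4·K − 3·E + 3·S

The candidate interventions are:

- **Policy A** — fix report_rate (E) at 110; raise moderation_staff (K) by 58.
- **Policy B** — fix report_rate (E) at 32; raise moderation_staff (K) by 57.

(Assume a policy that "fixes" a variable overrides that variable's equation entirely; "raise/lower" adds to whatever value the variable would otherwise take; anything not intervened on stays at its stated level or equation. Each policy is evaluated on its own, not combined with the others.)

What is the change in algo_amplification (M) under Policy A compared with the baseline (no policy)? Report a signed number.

-238

Baseline:
  K = 14
  E = 255 + 2·14 = 283
  S = 147 − 6·14 − 283 = -220
  M = 243 − 4·14 − 3·283 + 3·(-220) = -1322
Policy A (E := 110, K + 58):
  K = 14 + 58 = 72
  E = 110
  S = 147 − 6·72 − 110 = -395
  M = 243 − 4·72 − 3·110 + 3·(-395) = -1560
Change in M: -1560 − (-1322) = -238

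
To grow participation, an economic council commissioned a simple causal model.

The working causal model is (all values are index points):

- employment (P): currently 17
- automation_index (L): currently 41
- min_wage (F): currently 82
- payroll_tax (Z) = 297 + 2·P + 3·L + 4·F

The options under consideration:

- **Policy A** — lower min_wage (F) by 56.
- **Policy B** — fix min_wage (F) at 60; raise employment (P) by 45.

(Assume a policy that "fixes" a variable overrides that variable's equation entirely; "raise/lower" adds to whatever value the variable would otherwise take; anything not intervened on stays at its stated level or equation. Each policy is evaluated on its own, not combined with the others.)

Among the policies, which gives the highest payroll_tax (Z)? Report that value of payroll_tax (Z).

784

Policy A (F − 56):
  P = 17
  L = 41
  F = 82 − 56 = 26
  Z = 297 + 2·17 + 3·41 + 4·26 = 558
Policy B (F := 60, P + 45):
  P = 17 + 45 = 62
  L = 41
  F = 60
  Z = 297 + 2·62 + 3·41 + 4·60 = 784
Comparing — Policy A: Z=558, Policy B: Z=784. Highest is 784 (Policy B).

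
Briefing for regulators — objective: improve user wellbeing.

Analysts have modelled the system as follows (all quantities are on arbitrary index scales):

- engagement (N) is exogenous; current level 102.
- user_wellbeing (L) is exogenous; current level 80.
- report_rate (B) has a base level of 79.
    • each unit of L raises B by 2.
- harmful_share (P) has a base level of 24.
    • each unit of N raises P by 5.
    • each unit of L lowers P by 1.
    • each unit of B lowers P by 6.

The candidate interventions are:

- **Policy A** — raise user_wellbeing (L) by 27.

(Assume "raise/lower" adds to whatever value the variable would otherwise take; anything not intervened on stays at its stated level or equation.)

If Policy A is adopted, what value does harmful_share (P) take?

-1331

Policy A (L + 27):
  N = 102
  L = 80 + 27 = 107
  B = 79 + 2·107 = 293
  P = 24 + 5·102 − 107 − 6·293 = -1331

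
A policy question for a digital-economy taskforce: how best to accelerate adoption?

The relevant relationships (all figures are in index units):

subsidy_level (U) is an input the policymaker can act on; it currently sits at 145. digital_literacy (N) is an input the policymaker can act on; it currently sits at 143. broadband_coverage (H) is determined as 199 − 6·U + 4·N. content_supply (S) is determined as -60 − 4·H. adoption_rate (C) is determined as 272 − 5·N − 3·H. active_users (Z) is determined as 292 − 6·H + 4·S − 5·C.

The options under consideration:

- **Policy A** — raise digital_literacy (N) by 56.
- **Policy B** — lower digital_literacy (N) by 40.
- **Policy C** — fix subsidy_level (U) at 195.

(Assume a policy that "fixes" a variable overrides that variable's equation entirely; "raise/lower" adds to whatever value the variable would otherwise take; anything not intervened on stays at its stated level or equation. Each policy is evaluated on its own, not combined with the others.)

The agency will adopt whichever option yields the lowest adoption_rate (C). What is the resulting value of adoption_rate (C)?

Policy A (N + 56):
  U = 145
  N = 143 + 56 = 199
  H = 199 − 6·145 + 4·199 = 125
  C = 272 − 5·199 − 3·125 = -1098
Policy B (N − 40):
  U = 145
  N = 143 − 40 = 103
  H = 199 − 6·145 + 4·103 = -259
  C = 272 − 5·103 − 3·(-259) = 534
Policy C (U := 195):
  U = 195
  N = 143
  H = 199 − 6·195 + 4·143 = -399
  C = 272 − 5·143 − 3·(-399) = 754
Comparing — Policy A: C=-1098, Policy B: C=534, Policy C: C=754. Lowest is -1098 (Policy A).

-1098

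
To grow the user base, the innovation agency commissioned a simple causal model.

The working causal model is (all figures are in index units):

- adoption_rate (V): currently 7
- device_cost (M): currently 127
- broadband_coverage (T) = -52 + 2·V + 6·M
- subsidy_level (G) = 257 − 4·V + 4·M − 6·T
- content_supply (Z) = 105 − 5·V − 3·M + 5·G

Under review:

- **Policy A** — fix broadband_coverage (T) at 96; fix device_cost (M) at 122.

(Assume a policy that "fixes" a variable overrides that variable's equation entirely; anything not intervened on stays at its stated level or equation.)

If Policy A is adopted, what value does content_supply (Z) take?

Policy A (T := 96, M := 122):
  V = 7
  M = 122
  T = 96
  G = 257 − 4·7 + 4·122 − 6·96 = 141
  Z = 105 − 5·7 − 3·122 + 5·141 = 409

409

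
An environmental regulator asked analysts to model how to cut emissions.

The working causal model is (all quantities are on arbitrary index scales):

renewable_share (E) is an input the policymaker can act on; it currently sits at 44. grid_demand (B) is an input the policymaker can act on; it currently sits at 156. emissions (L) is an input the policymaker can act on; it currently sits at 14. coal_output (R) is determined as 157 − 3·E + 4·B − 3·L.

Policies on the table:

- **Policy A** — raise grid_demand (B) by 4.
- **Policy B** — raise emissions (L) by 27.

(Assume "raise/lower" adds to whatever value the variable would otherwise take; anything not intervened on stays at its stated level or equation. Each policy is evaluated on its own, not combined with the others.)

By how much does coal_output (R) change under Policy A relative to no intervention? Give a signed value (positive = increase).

Baseline:
  E = 44
  B = 156
  L = 14
  R = 157 − 3·44 + 4·156 − 3·14 = 607
Policy A (B + 4):
  E = 44
  B = 156 + 4 = 160
  L = 14
  R = 157 − 3·44 + 4·160 − 3·14 = 623
Change in R: 623 − 607 = 16

16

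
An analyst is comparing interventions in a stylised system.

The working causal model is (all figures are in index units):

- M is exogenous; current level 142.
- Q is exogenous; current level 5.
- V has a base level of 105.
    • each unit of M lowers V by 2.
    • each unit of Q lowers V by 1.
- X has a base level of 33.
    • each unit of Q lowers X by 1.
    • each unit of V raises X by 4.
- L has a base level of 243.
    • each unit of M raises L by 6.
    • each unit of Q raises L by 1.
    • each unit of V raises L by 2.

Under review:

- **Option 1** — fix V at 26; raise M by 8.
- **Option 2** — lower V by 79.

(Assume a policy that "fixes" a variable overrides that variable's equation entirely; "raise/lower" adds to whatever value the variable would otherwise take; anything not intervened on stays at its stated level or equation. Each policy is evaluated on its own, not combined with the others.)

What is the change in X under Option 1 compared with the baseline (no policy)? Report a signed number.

840

Baseline:
  M = 142
  Q = 5
  V = 105 − 2·142 − 5 = -184
  X = 33 − 5 + 4·(-184) = -708
Option 1 (V := 26, M + 8):
  M = 142 + 8 = 150
  Q = 5
  V = 26
  X = 33 − 5 + 4·26 = 132
Change in X: 132 − (-708) = 840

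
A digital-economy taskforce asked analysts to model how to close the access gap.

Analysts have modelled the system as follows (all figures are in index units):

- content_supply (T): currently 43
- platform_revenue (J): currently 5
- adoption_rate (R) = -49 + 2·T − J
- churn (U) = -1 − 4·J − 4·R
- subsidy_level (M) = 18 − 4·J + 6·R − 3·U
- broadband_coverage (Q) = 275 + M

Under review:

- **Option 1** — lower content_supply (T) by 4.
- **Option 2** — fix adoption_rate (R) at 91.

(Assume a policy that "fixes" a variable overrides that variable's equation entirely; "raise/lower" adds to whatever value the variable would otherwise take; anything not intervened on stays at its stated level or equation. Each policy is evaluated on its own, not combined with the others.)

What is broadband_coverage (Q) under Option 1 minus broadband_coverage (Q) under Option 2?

-1206

Option 1 (T − 4):
  T = 43 − 4 = 39
  J = 5
  R = -49 + 2·39 − 5 = 24
  U = -1 − 4·5 − 4·24 = -117
  M = 18 − 4·5 + 6·24 − 3·(-117) = 493
  Q = 275 + 493 = 768
Option 2 (R := 91):
  T = 43
  J = 5
  R = 91
  U = -1 − 4·5 − 4·91 = -385
  M = 18 − 4·5 + 6·91 − 3·(-385) = 1699
  Q = 275 + 1699 = 1974
Q: 768 − 1974 = -1206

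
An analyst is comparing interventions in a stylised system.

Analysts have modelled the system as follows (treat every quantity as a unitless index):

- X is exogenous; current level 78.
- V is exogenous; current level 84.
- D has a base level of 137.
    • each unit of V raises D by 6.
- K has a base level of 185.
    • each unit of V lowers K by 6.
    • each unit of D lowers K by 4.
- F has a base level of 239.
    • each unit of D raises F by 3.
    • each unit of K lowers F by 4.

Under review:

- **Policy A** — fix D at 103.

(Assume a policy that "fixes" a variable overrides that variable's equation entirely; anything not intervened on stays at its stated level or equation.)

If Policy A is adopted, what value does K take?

Policy A (D := 103):
  V = 84
  D = 103
  K = 185 − 6·84 − 4·103 = -731

-731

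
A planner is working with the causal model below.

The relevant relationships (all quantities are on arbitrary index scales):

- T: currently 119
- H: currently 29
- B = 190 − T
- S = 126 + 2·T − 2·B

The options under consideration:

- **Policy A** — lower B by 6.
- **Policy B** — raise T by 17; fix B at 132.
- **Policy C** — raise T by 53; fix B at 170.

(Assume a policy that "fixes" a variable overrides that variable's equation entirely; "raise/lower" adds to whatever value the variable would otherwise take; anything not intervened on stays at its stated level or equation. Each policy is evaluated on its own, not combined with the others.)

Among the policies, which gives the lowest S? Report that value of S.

130

Policy A (B − 6):
  T = 119
  B = 190 − 119 (−6 from intervention) = 65
  S = 126 + 2·119 − 2·65 = 234
Policy B (T + 17, B := 132):
  T = 119 + 17 = 136
  B = 132
  S = 126 + 2·136 − 2·132 = 134
Policy C (T + 53, B := 170):
  T = 119 + 53 = 172
  B = 170
  S = 126 + 2·172 − 2·170 = 130
Comparing — Policy A: S=234, Policy B: S=134, Policy C: S=130. Lowest is 130 (Policy C).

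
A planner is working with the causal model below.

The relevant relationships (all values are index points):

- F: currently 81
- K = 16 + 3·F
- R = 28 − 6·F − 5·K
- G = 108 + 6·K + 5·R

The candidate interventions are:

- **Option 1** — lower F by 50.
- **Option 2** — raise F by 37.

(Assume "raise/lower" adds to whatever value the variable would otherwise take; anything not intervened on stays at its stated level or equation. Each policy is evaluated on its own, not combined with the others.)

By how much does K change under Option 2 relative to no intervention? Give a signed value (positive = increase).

111

Baseline:
  F = 81
  K = 16 + 3·81 = 259
Option 2 (F + 37):
  F = 81 + 37 = 118
  K = 16 + 3·118 = 370
Change in K: 370 − 259 = 111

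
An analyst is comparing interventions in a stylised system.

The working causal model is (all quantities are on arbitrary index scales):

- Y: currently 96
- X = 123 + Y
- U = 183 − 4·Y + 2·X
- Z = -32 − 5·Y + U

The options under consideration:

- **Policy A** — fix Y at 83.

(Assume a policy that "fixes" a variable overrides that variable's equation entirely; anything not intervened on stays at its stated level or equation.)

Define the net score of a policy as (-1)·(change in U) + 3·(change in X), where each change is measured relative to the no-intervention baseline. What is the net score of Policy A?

-65

Baseline:
  Y = 96
  X = 123 + 96 = 219
  U = 183 − 4·96 + 2·219 = 237
Policy A (Y := 83):
  Y = 83
  X = 123 + 83 = 206
  U = 183 − 4·83 + 2·206 = 263
ΔU = 263 − 237 = 26; ΔX = 206 − 219 = -13
Score = (-1)·26 + 3·(-13) = -65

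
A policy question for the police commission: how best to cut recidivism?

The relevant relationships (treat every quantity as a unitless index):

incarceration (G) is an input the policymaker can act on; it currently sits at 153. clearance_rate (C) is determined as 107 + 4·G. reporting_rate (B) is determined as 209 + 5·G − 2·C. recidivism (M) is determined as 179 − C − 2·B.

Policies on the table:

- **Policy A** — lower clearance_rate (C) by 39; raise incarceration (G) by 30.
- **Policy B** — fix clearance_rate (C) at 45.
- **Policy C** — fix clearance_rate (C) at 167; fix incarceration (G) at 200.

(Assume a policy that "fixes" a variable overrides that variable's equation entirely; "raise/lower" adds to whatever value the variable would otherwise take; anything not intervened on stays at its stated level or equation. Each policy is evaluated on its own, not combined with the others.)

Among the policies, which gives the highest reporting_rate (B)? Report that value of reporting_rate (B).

Policy A (C − 39, G + 30):
  G = 153 + 30 = 183
  C = 107 + 4·183 (−39 from intervention) = 800
  B = 209 + 5·183 − 2·800 = -476
Policy B (C := 45):
  G = 153
  C = 45
  B = 209 + 5·153 − 2·45 = 884
Policy C (C := 167, G := 200):
  G = 200
  C = 167
  B = 209 + 5·200 − 2·167 = 875
Comparing — Policy A: B=-476, Policy B: B=884, Policy C: B=875. Highest is 884 (Policy B).

884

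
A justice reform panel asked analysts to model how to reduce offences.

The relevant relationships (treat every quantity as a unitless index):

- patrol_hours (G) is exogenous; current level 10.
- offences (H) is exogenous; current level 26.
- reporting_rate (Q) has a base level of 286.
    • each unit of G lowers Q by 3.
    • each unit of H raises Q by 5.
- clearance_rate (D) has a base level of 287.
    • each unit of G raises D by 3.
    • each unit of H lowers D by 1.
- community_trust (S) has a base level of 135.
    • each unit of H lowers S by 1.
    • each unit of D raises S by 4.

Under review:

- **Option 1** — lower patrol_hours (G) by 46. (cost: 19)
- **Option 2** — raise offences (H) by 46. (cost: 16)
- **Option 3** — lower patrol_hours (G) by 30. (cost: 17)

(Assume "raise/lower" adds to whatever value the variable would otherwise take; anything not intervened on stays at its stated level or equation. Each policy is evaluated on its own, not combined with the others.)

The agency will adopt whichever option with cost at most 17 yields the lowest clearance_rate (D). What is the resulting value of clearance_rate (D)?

201

Option 2 (H + 46):
  G = 10
  H = 26 + 46 = 72
  D = 287 + 3·10 − 72 = 245
Option 3 (G − 30):
  G = 10 − 30 = -20
  H = 26
  D = 287 + 3·(-20) − 26 = 201
Comparing — Option 2: D=245, Option 3: D=201. Lowest is 201 (Option 3).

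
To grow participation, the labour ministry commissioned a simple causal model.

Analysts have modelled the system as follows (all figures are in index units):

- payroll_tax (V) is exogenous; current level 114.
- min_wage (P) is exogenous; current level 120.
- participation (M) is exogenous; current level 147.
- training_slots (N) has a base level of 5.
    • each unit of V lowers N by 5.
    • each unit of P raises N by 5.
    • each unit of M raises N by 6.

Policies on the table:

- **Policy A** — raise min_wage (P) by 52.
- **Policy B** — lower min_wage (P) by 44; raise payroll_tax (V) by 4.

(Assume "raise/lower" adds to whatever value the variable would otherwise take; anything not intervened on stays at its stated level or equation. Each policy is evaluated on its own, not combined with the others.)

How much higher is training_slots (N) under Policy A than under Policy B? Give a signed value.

500

Policy A (P + 52):
  V = 114
  P = 120 + 52 = 172
  M = 147
  N = 5 − 5·114 + 5·172 + 6·147 = 1177
Policy B (P − 44, V + 4):
  V = 114 + 4 = 118
  P = 120 − 44 = 76
  M = 147
  N = 5 − 5·118 + 5·76 + 6·147 = 677
N: 1177 − 677 = 500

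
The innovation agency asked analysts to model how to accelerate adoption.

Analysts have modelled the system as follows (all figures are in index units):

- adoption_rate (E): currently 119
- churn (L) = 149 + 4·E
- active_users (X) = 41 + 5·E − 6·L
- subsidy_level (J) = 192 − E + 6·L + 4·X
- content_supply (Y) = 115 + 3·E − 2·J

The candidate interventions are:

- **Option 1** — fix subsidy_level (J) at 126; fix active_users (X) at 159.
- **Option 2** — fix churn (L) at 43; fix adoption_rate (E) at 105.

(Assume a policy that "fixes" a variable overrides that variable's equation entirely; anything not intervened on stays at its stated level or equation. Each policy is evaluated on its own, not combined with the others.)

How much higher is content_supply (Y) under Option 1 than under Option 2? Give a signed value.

Option 1 (J := 126, X := 159):
  E = 119
  L = 149 + 4·119 = 625
  X = 159
  J = 126
  Y = 115 + 3·119 − 2·126 = 220
Option 2 (L := 43, E := 105):
  E = 105
  L = 43
  X = 41 + 5·105 − 6·43 = 308
  J = 192 − 105 + 6·43 + 4·308 = 1577
  Y = 115 + 3·105 − 2·1577 = -2724
Y: 220 − (-2724) = 2944

2944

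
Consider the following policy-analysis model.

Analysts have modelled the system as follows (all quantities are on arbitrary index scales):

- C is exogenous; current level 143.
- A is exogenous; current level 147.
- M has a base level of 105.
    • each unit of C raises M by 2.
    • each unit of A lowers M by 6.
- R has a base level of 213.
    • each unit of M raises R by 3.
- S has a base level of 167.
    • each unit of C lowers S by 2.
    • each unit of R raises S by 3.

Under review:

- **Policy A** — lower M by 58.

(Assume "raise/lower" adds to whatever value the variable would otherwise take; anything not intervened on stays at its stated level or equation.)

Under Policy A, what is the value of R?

-1434

Policy A (M − 58):
  C = 143
  A = 147
  M = 105 + 2·143 − 6·147 (−58 from intervention) = -549
  R = 213 + 3·(-549) = -1434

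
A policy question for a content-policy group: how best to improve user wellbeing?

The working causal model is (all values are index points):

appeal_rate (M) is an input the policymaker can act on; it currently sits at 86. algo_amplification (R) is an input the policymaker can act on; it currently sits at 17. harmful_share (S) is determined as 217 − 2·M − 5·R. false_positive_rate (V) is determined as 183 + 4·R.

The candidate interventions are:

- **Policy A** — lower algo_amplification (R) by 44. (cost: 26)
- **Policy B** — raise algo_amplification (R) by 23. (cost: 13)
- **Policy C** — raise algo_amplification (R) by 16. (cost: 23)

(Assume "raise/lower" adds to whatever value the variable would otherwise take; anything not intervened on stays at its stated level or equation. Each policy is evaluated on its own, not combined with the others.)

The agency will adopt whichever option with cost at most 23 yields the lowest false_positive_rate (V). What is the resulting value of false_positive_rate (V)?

315

Policy B (R + 23):
  R = 17 + 23 = 40
  V = 183 + 4·40 = 343
Policy C (R + 16):
  R = 17 + 16 = 33
  V = 183 + 4·33 = 315
Comparing — Policy B: V=343, Policy C: V=315. Lowest is 315 (Policy C).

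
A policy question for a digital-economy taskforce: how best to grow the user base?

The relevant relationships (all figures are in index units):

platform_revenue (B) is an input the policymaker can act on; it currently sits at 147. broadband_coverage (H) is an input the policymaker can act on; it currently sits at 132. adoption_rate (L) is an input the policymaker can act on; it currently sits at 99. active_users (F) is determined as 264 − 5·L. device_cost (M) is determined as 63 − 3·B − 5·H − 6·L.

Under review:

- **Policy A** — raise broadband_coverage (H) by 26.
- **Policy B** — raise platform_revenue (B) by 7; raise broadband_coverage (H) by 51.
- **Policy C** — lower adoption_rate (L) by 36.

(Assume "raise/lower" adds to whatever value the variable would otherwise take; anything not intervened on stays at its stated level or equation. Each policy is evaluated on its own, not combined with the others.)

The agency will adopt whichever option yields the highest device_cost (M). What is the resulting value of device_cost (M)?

-1416

Policy A (H + 26):
  B = 147
  H = 132 + 26 = 158
  L = 99
  M = 63 − 3·147 − 5·158 − 6·99 = -1762
Policy B (B + 7, H + 51):
  B = 147 + 7 = 154
  H = 132 + 51 = 183
  L = 99
  M = 63 − 3·154 − 5·183 − 6·99 = -1908
Policy C (L − 36):
  B = 147
  H = 132
  L = 99 − 36 = 63
  M = 63 − 3·147 − 5·132 − 6·63 = -1416
Comparing — Policy A: M=-1762, Policy B: M=-1908, Policy C: M=-1416. Highest is -1416 (Policy C).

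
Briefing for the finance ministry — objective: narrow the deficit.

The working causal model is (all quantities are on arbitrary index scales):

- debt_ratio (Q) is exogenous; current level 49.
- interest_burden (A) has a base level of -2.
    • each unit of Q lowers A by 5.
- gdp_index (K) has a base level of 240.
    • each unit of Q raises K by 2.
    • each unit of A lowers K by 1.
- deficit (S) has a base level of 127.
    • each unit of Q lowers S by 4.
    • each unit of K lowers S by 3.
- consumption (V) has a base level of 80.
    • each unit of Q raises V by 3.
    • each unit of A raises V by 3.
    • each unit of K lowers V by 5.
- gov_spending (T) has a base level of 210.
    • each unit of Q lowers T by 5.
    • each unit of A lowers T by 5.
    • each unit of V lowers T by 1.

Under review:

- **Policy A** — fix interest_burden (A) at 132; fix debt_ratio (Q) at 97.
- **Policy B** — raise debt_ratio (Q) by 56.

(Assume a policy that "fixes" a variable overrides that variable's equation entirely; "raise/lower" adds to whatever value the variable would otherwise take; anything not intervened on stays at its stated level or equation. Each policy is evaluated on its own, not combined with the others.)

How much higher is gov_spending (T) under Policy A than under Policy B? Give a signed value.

Policy A (A := 132, Q := 97):
  Q = 97
  A = 132
  K = 240 + 2·97 − 132 = 302
  V = 80 + 3·97 + 3·132 − 5·302 = -743
  T = 210 − 5·97 − 5·132 − (-743) = -192
Policy B (Q + 56):
  Q = 49 + 56 = 105
  A = -2 − 5·105 = -527
  K = 240 + 2·105 − (-527) = 977
  V = 80 + 3·105 + 3·(-527) − 5·977 = -6071
  T = 210 − 5·105 − 5·(-527) − (-6071) = 8391
T: -192 − 8391 = -8583

-8583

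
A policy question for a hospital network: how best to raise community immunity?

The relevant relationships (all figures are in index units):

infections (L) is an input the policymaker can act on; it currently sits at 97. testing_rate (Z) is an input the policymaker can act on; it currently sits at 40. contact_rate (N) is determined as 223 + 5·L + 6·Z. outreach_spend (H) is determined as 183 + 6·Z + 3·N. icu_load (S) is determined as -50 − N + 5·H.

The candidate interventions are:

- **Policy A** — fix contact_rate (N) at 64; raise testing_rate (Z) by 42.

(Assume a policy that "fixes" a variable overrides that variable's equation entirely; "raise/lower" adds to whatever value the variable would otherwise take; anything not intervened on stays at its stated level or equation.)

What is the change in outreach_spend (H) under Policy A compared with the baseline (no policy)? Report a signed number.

-2400

Baseline:
  L = 97
  Z = 40
  N = 223 + 5·97 + 6·40 = 948
  H = 183 + 6·40 + 3·948 = 3267
Policy A (N := 64, Z + 42):
  L = 97
  Z = 40 + 42 = 82
  N = 64
  H = 183 + 6·82 + 3·64 = 867
Change in H: 867 − 3267 = -2400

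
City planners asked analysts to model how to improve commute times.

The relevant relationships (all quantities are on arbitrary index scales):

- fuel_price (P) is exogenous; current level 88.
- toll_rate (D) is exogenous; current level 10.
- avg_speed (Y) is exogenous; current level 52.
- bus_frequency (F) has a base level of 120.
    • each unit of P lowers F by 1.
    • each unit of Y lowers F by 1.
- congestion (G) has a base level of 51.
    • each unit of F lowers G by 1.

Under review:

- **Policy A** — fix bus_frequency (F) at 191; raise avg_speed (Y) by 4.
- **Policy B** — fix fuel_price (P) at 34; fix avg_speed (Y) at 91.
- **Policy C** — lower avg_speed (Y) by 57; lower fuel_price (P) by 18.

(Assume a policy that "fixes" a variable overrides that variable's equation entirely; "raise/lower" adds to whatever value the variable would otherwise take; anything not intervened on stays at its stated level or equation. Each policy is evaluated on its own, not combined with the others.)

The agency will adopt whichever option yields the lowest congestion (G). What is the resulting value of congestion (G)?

-140

Policy A (F := 191, Y + 4):
  P = 88
  Y = 52 + 4 = 56
  F = 191
  G = 51 − 191 = -140
Policy B (P := 34, Y := 91):
  P = 34
  Y = 91
  F = 120 − 34 − 91 = -5
  G = 51 − (-5) = 56
Policy C (Y − 57, P − 18):
  P = 88 − 18 = 70
  Y = 52 − 57 = -5
  F = 120 − 70 − (-5) = 55
  G = 51 − 55 = -4
Comparing — Policy A: G=-140, Policy B: G=56, Policy C: G=-4. Lowest is -140 (Policy A).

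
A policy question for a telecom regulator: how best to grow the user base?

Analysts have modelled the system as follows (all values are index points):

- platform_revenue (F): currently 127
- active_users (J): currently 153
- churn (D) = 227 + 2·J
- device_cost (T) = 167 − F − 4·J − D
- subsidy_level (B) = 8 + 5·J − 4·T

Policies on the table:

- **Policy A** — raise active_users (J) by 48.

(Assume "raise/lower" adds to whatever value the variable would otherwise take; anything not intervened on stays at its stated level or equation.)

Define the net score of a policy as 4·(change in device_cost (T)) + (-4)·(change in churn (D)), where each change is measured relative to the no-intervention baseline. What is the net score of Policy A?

Baseline:
  F = 127
  J = 153
  D = 227 + 2·153 = 533
  T = 167 − 127 − 4·153 − 533 = -1105
Policy A (J + 48):
  F = 127
  J = 153 + 48 = 201
  D = 227 + 2·201 = 629
  T = 167 − 127 − 4·201 − 629 = -1393
ΔT = -1393 − (-1105) = -288; ΔD = 629 − 533 = 96
Score = 4·(-288) + (-4)·96 = -1536

-1536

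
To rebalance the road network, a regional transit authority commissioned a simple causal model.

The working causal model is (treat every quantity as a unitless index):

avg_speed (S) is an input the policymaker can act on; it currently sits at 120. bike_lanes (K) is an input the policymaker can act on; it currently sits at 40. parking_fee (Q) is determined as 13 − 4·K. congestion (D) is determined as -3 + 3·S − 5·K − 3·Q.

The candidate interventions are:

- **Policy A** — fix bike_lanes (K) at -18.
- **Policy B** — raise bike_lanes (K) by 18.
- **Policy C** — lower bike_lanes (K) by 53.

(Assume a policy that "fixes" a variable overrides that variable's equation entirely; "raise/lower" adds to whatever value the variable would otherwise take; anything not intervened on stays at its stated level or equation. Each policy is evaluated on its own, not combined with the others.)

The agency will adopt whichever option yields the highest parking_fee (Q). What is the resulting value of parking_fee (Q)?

85

Policy A (K := -18):
  K = -18
  Q = 13 − 4·(-18) = 85
Policy B (K + 18):
  K = 40 + 18 = 58
  Q = 13 − 4·58 = -219
Policy C (K − 53):
  K = 40 − 53 = -13
  Q = 13 − 4·(-13) = 65
Comparing — Policy A: Q=85, Policy B: Q=-219, Policy C: Q=65. Highest is 85 (Policy A).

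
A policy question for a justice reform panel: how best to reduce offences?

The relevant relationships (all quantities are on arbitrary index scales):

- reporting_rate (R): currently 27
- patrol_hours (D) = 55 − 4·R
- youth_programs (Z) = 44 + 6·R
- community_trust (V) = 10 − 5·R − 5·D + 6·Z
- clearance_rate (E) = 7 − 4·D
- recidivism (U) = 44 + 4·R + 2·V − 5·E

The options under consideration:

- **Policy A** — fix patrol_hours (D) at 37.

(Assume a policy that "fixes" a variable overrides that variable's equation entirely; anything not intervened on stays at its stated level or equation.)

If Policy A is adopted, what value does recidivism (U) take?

Policy A (D := 37):
  R = 27
  D = 37
  Z = 44 + 6·27 = 206
  V = 10 − 5·27 − 5·37 + 6·206 = 926
  E = 7 − 4·37 = -141
  U = 44 + 4·27 + 2·926 − 5·(-141) = 2709

2709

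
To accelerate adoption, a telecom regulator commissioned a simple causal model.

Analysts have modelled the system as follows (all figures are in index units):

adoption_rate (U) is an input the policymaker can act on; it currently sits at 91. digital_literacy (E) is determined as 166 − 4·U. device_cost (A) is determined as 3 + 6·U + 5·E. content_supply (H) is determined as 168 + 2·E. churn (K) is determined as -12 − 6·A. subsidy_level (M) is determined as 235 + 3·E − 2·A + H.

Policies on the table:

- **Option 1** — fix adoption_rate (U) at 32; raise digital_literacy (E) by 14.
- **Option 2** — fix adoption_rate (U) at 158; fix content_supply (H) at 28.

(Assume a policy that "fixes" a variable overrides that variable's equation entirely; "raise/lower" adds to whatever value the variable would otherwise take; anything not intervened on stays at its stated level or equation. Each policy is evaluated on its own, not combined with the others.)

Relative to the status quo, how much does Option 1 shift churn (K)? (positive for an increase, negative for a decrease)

Baseline:
  U = 91
  E = 166 − 4·91 = -198
  A = 3 + 6·91 + 5·(-198) = -441
  K = -12 − 6·(-441) = 2634
Option 1 (U := 32, E + 14):
  U = 32
  E = 166 − 4·32 (+14 from intervention) = 52
  A = 3 + 6·32 + 5·52 = 455
  K = -12 − 6·455 = -2742
Change in K: -2742 − 2634 = -5376

-5376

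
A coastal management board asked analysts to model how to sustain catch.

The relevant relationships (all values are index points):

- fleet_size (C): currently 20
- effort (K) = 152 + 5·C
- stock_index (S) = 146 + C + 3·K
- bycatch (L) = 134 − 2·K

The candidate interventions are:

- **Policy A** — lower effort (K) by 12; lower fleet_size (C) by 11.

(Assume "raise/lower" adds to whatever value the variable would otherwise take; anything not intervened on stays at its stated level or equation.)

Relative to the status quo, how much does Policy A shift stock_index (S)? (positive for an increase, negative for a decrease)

Baseline:
  C = 20
  K = 152 + 5·20 = 252
  S = 146 + 20 + 3·252 = 922
Policy A (K − 12, C − 11):
  C = 20 − 11 = 9
  K = 152 + 5·9 (−12 from intervention) = 185
  S = 146 + 9 + 3·185 = 710
Change in S: 710 − 922 = -212

-212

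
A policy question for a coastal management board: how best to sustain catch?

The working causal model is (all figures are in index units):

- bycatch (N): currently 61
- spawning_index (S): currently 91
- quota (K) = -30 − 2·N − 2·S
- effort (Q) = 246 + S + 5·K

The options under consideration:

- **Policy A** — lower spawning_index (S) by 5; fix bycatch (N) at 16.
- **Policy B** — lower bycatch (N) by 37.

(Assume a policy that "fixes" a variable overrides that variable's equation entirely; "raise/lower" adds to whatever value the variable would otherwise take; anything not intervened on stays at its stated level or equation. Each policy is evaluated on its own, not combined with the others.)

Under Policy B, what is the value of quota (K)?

-260

Policy B (N − 37):
  N = 61 − 37 = 24
  S = 91
  K = -30 − 2·24 − 2·91 = -260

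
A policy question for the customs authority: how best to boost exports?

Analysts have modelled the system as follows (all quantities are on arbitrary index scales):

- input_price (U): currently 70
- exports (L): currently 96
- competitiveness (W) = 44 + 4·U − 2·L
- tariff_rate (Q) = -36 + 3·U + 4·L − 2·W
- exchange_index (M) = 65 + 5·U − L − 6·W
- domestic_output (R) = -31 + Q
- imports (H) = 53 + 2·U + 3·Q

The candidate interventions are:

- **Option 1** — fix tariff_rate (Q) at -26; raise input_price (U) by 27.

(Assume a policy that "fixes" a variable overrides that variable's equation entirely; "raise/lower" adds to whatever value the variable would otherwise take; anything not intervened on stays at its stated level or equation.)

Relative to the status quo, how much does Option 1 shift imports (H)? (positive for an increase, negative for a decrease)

Baseline:
  U = 70
  L = 96
  W = 44 + 4·70 − 2·96 = 132
  Q = -36 + 3·70 + 4·96 − 2·132 = 294
  H = 53 + 2·70 + 3·294 = 1075
Option 1 (Q := -26, U + 27):
  U = 70 + 27 = 97
  L = 96
  W = 44 + 4·97 − 2·96 = 240
  Q = -26
  H = 53 + 2·97 + 3·(-26) = 169
Change in H: 169 − 1075 = -906

-906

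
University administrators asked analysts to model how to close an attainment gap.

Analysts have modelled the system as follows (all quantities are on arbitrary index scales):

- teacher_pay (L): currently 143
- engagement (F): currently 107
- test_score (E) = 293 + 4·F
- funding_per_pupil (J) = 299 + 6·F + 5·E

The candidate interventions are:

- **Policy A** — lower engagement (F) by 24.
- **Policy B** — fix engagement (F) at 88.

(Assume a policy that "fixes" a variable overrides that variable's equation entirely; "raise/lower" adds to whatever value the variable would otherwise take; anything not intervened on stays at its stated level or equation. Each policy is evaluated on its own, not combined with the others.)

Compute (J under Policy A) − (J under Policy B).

Policy A (F − 24):
  F = 107 − 24 = 83
  E = 293 + 4·83 = 625
  J = 299 + 6·83 + 5·625 = 3922
Policy B (F := 88):
  F = 88
  E = 293 + 4·88 = 645
  J = 299 + 6·88 + 5·645 = 4052
J: 3922 − 4052 = -130

-130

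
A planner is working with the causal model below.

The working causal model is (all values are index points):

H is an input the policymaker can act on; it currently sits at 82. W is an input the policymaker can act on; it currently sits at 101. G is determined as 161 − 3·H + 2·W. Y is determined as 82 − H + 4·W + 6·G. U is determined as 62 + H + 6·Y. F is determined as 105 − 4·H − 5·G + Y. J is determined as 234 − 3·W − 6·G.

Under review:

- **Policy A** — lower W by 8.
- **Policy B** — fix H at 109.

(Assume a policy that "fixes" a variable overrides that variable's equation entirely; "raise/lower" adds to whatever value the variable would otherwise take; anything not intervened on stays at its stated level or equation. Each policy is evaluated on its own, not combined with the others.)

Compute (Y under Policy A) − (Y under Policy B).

Policy A (W − 8):
  H = 82
  W = 101 − 8 = 93
  G = 161 − 3·82 + 2·93 = 101
  Y = 82 − 82 + 4·93 + 6·101 = 978
Policy B (H := 109):
  H = 109
  W = 101
  G = 161 − 3·109 + 2·101 = 36
  Y = 82 − 109 + 4·101 + 6·36 = 593
Y: 978 − 593 = 385

385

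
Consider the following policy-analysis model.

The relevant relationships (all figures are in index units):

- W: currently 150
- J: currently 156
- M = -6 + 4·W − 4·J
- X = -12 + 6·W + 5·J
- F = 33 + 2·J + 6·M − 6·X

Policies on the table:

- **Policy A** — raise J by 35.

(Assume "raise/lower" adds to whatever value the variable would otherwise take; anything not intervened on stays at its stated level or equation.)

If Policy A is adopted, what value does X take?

1843

Policy A (J + 35):
  W = 150
  J = 156 + 35 = 191
  X = -12 + 6·150 + 5·191 = 1843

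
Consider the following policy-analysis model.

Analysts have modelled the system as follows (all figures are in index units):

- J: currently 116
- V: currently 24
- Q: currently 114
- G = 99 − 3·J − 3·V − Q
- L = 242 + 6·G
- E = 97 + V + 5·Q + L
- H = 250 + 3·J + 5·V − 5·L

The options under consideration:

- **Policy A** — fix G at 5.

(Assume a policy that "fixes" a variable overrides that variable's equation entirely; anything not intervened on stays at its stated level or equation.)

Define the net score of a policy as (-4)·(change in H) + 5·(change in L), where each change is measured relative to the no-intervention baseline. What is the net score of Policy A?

Baseline:
  J = 116
  V = 24
  Q = 114
  G = 99 − 3·116 − 3·24 − 114 = -435
  L = 242 + 6·(-435) = -2368
  H = 250 + 3·116 + 5·24 − 5·(-2368) = 12558
Policy A (G := 5):
  J = 116
  V = 24
  Q = 114
  G = 5
  L = 242 + 6·5 = 272
  H = 250 + 3·116 + 5·24 − 5·272 = -642
ΔH = -642 − 12558 = -13200; ΔL = 272 − (-2368) = 2640
Score = (-4)·(-13200) + 5·2640 = 66000

66000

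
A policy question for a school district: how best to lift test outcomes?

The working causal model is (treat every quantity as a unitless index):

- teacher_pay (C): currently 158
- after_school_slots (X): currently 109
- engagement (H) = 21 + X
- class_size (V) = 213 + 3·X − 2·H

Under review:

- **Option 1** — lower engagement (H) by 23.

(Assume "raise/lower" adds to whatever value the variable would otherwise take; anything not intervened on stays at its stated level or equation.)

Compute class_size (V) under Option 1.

326

Option 1 (H − 23):
  X = 109
  H = 21 + 109 (−23 from intervention) = 107
  V = 213 + 3·109 − 2·107 = 326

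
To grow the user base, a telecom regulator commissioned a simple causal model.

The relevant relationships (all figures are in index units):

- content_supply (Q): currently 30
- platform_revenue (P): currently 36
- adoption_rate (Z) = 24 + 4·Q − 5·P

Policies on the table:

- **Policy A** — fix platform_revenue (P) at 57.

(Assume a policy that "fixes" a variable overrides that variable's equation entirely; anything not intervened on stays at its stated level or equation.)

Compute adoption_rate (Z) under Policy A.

Policy A (P := 57):
  Q = 30
  P = 57
  Z = 24 + 4·30 − 5·57 = -141

-141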